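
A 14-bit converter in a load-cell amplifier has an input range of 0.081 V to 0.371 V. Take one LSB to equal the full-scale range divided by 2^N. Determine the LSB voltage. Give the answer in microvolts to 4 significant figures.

17.70 µV

Full-scale range = 0.371 V − (0.081 V) = 0.29 V.
Number of codes = 2^14 = 16384.
Step size = 0.29/16384 V = 17.70 µV.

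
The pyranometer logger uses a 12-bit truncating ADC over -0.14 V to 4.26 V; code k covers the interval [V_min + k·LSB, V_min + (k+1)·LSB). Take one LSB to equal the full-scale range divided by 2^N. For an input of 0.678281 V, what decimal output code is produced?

761

Range = 4.26 − (-0.14) = 4.4 V. LSB = 4.4 V / 2^12 ≈ 1.074 mV.
(V_in − V_min) × 2^12/range = (0.678281 − (-0.14)) × 4096/4.4 = 761.745.
Floor → code = 761.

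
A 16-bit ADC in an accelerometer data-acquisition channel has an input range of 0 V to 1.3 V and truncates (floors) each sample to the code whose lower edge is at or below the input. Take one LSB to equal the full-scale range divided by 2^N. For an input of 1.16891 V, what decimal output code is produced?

Full-scale range = 1.3 V. LSB = 1.3 V / 2^16 ≈ 19.84 µV.
(V_in − V_min) × 2^16/range = (1.16891 − (0)) × 65536/1.3 = 58927.451.
Floor → code = 58927.

58927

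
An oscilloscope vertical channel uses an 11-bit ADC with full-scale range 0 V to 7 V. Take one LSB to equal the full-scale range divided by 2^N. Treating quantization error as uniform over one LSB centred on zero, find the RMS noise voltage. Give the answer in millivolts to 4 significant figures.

V_FS = 7 V.
LSB = 7 V / 2^11 = 3.41797 mV.
For a uniform distribution on [−LSB/2, +LSB/2], V_rms = LSB/√12 = 3.41797 mV/3.4641 = 0.9867 mV.

0.9867 mV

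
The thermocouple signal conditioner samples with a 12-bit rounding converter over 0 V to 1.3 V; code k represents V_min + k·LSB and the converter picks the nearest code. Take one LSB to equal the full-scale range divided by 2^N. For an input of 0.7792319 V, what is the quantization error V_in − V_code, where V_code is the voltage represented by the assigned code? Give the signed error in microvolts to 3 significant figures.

+57.1 µV

Range is 1.3 V. LSB = 1.3 V / 2^12 ≈ 317.4 µV.
(0.7792319 − (0)) / LSB = 0.7792319 × 4096/1.3 = 2455.1799. Nearest integer: k = 2455.
Reconstructed level: 0 + 2455 × 1.3/4096 V = 0.7791748047 V.
Error = V_in − V_code = 0.7792319 − (0.7791748047) = +57.1 µV.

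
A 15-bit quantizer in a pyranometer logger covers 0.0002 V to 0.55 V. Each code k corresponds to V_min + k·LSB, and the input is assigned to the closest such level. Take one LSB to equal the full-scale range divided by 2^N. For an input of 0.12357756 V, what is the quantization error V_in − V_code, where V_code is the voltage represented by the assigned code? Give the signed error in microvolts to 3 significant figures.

+4.78 µV

Range = 0.55 − (0.0002) = 0.5498 V. LSB = 0.5498 V / 2^15 ≈ 16.78 µV.
Position in LSBs: (0.12357756 − (0.0002)) × 32768/0.5498 = 7353.2846; rounding gives k = 7353.
V_code = 0.0002 + (7353/32768) × 0.5498 = 0.12357278442 V.
Error = V_in − V_code = 0.12357756 − (0.12357278442) = +4.78 µV.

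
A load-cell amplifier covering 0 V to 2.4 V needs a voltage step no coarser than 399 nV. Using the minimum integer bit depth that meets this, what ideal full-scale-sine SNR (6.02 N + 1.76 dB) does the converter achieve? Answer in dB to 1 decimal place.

140.2 dB

Range is 2.4 V.
Need 2^N ≥ 2.4 V / 399 nV = 6.015e6 → N_min = 23.
SNR = 6.02 × 23 + 1.76 = 140.22 dB.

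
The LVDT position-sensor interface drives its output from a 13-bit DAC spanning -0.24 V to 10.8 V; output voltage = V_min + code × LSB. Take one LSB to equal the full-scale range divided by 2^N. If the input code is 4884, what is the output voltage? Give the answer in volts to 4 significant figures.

Range = 10.8 − (-0.24) = 11.04 V. LSB = 11.04 V / 2^13.
V_out = V_min + code × LSB = -0.24 V + 4884 × 11.04 V / 8192
      = -0.24 V + 6.58195 V = 6.34195 V.

6.342 V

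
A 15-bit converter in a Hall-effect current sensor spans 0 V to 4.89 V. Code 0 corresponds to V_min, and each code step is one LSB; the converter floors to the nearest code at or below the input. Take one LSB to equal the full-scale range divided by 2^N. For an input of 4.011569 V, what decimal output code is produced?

V_FS = 4.89 V. LSB = 4.89 V / 2^15 ≈ 149.2 µV.
(V_in − V_min) × 2^15/range = (4.011569 − (0)) × 32768/4.89 = 26881.614.
Floor → code = 26881.

26881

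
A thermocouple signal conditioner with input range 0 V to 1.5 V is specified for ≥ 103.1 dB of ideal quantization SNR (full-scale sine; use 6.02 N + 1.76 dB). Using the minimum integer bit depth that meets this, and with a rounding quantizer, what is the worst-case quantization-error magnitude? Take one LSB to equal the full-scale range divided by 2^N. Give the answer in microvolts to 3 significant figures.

5.72 µV

V_FS = 1.5 V.
N ≥ (103.1 − 1.76)/6.02 = 16.834 → N_min = 17.
Step size = 1.5/131072 V = 11.444 µV.
Max error for round-to-nearest is LSB/2 = 5.72 µV.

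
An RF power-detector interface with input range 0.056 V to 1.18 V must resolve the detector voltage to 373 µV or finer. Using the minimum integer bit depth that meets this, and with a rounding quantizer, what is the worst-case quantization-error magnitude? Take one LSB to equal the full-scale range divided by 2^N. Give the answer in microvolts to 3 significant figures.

137 µV

Span: 1.18 V − (0.056 V) = 1.124 V.
1.124 V / 373 µV = 3013. Since 2^11 = 2048 and 2^12 = 4096, N = 12.
LSB = 1.124 V / 2^12 = 274.41 µV.
Max error for round-to-nearest is LSB/2 = 137 µV.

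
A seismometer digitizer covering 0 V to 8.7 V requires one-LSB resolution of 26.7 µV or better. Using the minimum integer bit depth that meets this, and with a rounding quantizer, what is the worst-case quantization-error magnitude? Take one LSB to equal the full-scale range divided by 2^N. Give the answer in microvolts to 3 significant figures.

8.30 µV

Full-scale range = 8.7 V.
8.7 V / 26.7 µV = 325800. Since 2^18 = 262144 and 2^19 = 524288, N = 19.
Step size = 8.7/524288 V = 16.594 µV.
|e|_max = LSB/2 = 8.30 µV.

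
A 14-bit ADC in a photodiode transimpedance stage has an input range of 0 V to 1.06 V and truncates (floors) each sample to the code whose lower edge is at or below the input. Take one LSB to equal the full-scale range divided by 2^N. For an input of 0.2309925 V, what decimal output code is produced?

V_FS = 1.06 V. LSB = 1.06 V / 2^14 ≈ 64.70 µV.
V_in − V_min = 0.2309925 − (0) = 0.2309925 V.
Divide by LSB: 0.2309925 × 16384/1.06 = 3570.3595.
Truncating gives code 3570.

3570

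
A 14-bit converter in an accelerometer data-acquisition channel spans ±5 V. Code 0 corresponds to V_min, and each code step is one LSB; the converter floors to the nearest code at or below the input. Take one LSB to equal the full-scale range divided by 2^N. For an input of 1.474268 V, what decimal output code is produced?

10607

The full-scale span is 5 − (-5) = 10 V. LSB = 10 V / 2^14 ≈ 0.6104 mV.
V_in − V_min = 1.474268 − (-5) = 6.474268 V.
Divide by LSB: 6.474268 × 16384/10 = 10607.4407.
Truncating gives code 10607.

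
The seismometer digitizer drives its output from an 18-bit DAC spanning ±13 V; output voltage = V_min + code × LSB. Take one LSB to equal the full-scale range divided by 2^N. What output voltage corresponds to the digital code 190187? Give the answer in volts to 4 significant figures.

5.863 V

Range = 13 − (-13) = 26 V. LSB = 26 V / 2^18.
V_out = V_min + code × LSB = -13 V + 190187 × 26 V / 262144
      = -13 V + 18.8632 V = 5.86315 V.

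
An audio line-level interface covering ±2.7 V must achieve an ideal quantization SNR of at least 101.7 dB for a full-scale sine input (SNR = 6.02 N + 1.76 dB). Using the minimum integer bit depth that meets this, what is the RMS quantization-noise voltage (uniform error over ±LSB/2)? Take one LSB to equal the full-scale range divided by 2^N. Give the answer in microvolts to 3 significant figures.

Span: 2.7 V − (-2.7 V) = 5.4 V.
N ≥ (101.7 − 1.76)/6.02 = 16.601 → N_min = 17.
LSB = 5.4 V / 2^17 = 41.199 µV.
σ_q = LSB/√12 = 41.199 µV/3.4641 = 11.9 µV.

11.9 µV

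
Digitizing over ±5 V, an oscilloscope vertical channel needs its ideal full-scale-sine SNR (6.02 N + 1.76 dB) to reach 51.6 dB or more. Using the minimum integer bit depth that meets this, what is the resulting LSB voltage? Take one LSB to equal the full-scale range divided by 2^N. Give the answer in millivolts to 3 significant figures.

19.5 mV

Full-scale range = 5 V − (-5 V) = 10 V.
N ≥ (51.6 − 1.76)/6.02 = 8.279 → N_min = 9.
LSB = 10 V / 2^9 = 19.5 mV.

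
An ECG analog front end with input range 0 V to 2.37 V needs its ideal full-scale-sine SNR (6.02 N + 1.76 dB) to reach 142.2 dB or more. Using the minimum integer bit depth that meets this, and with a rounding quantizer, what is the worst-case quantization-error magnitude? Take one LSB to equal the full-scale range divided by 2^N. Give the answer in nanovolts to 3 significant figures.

70.6 nV

V_FS = 2.37 V.
Required N = ⌈(142.2 − 1.76)/6.02⌉ = ⌈23.329⌉ = 24.
Step size = 2.37/16777216 V = 141.26 nV.
Max error for round-to-nearest is LSB/2 = 70.6 nV.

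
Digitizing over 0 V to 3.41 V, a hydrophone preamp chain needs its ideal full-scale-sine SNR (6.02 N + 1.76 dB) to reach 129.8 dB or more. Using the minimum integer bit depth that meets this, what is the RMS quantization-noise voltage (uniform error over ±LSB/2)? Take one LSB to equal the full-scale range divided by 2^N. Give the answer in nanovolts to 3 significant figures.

235 nV

Range is 3.41 V.
Required N = ⌈(129.8 − 1.76)/6.02⌉ = ⌈21.269⌉ = 22.
Step size = 3.41/4194304 V = 0.81301 µV.
V_rms = LSB/√12 = 235 nV.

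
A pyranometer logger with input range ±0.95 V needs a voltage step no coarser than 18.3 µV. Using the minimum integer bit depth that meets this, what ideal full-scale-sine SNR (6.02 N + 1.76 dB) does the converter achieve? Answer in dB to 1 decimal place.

The full-scale span is 0.95 − (-0.95) = 1.9 V.
Levels needed ≥ 1.9/18.3 µV = 103800. 2^17 = 131072 suffices, so N_min = 17.
6.02(17) + 1.76 = 104.10 dB.

104.1 dB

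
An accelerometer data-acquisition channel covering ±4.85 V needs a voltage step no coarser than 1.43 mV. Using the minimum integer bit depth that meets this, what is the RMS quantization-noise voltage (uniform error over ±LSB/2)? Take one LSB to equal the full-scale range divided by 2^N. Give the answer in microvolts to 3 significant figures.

Range = 4.85 − (-4.85) = 9.7 V.
Need 2^N ≥ 9.7 V / 1.43 mV = 6783 → N_min = 13.
LSB = 9.7 V ÷ 2^13 = 9.7/8192 V = 1.1841 mV.
V_rms = LSB/√12 = 342 µV.

342 µV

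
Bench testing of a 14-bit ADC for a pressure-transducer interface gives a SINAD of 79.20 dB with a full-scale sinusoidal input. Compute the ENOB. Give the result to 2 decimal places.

ENOB = (SINAD − 1.76) / 6.02 = (79.20 − 1.76) / 6.02 = 77.44 / 6.02 = 12.8638.

12.86 bits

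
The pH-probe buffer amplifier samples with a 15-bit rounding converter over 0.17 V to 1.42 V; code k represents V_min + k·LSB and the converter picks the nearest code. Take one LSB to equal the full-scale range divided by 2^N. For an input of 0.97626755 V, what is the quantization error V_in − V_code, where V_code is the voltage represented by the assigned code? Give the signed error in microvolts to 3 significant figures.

The full-scale span is 1.42 − (0.17) = 1.25 V. LSB = 1.25 V / 2^15 ≈ 38.15 µV.
Position in LSBs: (0.97626755 − (0.17)) × 32768/1.25 = 21135.8201; rounding gives k = 21136.
Reconstructed level: 0.17 + 21136 × 1.25/32768 V = 0.97627441406 V.
e = 0.97626755 − (0.97627441406) = −6.86 µV.

−6.86 µV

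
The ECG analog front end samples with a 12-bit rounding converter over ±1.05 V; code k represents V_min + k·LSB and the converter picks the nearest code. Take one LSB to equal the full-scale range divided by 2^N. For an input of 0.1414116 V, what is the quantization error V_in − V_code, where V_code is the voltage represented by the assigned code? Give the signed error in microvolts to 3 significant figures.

−92.3 µV

The full-scale span is 1.05 − (-1.05) = 2.1 V. LSB = 2.1 V / 2^12 ≈ 0.5127 mV.
(0.1414116 − (-1.05)) / LSB = 1.1914116 × 4096/2.1 = 2323.8200. Nearest integer: k = 2324.
V_code = -1.05 + (2324/4096) × 2.1 = 0.1415039063 V.
e = 0.1414116 − (0.1415039063) = −92.3 µV.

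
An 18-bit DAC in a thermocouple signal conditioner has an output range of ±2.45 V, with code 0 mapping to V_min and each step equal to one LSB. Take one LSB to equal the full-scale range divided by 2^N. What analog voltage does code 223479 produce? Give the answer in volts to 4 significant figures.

1.727 V

Span: 2.45 V − (-2.45 V) = 4.9 V. LSB = 4.9 V / 2^18.
V_out = -2.45 + 223479 × (4.9/262144) V
      = -2.45 V + 4.17727 V = 1.72727 V.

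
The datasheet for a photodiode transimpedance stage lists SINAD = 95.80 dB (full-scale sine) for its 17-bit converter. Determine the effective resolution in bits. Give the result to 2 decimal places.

ENOB = (SINAD − 1.76) / 6.02 = (95.80 − 1.76) / 6.02 = 94.04 / 6.02 = 15.6213.

15.62 bits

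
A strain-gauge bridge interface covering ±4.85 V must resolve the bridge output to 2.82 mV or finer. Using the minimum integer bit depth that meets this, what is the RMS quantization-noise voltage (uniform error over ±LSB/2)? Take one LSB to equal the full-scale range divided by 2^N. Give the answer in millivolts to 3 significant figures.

Range = 4.85 − (-4.85) = 9.7 V.
9.7 V / 2.82 mV = 3440. Since 2^11 = 2048 and 2^12 = 4096, N = 12.
LSB = 9.7 V / 2^12 = 2.3682 mV.
V_rms = LSB/√12 = 0.684 mV.

0.684 mV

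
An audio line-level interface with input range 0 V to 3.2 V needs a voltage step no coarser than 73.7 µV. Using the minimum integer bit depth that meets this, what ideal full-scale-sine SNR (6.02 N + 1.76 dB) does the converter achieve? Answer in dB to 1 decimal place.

98.1 dB

V_FS = 3.2 V.
Need 2^N ≥ 3.2 V / 73.7 µV = 43420 → N_min = 16.
SNR = 6.02 × 16 + 1.76 = 98.08 dB.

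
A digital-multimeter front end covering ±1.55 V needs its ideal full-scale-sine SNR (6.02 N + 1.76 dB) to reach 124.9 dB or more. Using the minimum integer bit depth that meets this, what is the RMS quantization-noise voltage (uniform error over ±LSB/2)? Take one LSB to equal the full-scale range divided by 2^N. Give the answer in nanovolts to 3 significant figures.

427 nV

Span: 1.55 V − (-1.55 V) = 3.1 V.
6.02 N + 1.76 ≥ 124.9 gives N ≥ 20.455, so the minimum integer is 21.
LSB = 3.1 V / 2^21 = 1.4782 µV.
V_rms = LSB/√12 = 427 nV.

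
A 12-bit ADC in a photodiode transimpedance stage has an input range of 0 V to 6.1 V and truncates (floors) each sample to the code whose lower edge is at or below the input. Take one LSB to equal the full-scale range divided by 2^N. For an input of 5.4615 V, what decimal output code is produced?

Full-scale range = 6.1 V. LSB = 6.1 V / 2^12 ≈ 1.489 mV.
code = ⌊(V_in − V_min)/LSB⌋ = ⌊(V_in − V_min) × 2^12 / range⌋
     = ⌊(5.4615 − (0)) × 4096 / 6.1⌋ = ⌊5.4615 × 4096/6.1⌋
     = ⌊3667.263⌋ = 3667.

3667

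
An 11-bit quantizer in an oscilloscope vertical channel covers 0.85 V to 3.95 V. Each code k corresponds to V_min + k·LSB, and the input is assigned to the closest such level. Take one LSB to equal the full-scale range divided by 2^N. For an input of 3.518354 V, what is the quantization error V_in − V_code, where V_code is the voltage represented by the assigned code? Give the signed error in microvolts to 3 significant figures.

Span: 3.95 V − (0.85 V) = 3.1 V. LSB = 3.1 V / 2^11 ≈ 1.514 mV.
(3.518354 − (0.85)) / LSB = 2.668354 × 2048/3.1 = 1762.8352. Nearest integer: k = 1763.
Reconstructed level: 0.85 + 1763 × 3.1/2048 V = 3.518603516 V.
Error = V_in − V_code = 3.518354 − (3.518603516) = −250 µV.

−250 µV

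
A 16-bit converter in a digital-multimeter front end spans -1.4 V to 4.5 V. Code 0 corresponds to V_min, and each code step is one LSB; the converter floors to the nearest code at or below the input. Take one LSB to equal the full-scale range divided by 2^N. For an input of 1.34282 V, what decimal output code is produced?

30466

Range = 4.5 − (-1.4) = 5.9 V. LSB = 5.9 V / 2^16 ≈ 90.03 µV.
code = ⌊(V_in − V_min)/LSB⌋ = ⌊(V_in − V_min) × 2^16 / range⌋
     = ⌊(1.34282 − (-1.4)) × 65536 / 5.9⌋ = ⌊2.74282 × 65536/5.9⌋
     = ⌊30466.687⌋ = 30466.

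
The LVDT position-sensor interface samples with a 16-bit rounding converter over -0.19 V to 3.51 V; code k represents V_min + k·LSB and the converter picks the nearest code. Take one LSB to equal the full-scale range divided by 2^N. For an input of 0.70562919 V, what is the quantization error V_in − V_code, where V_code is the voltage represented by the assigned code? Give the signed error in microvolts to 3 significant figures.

Full-scale range = 3.51 V − (-0.19 V) = 3.7 V. LSB = 3.7 V / 2^16 ≈ 56.46 µV.
(V_in − V_min)/LSB = (0.70562919 − (-0.19)) × 65536/3.7 = 15863.7715 → nearest code k = 15864.
Reconstructed level: -0.19 + 15864 × 3.7/65536 V = 0.70564208984 V.
e = 0.70562919 − (0.70564208984) = −12.9 µV.

−12.9 µV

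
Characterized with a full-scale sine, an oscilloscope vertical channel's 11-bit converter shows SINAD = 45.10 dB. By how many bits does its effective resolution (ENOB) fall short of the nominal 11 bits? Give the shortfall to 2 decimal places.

3.80 bits

N_eff = (45.10 − 1.76)/6.02 = 7.1993 bits.
11 − 7.1993 = 3.80 bits below nominal.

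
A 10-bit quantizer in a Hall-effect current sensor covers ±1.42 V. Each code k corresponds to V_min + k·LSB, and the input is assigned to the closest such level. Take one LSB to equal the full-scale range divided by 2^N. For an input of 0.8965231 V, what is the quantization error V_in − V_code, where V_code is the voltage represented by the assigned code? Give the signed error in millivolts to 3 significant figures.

+0.703 mV

The full-scale span is 1.42 − (-1.42) = 2.84 V. LSB = 2.84 V / 2^10 ≈ 2.773 mV.
(0.8965231 − (-1.42)) / LSB = 2.3165231 × 1024/2.84 = 835.2534. Nearest integer: k = 835.
Reconstructed level: -1.42 + 835 × 2.84/1024 V = 0.8958203125 V.
V_in − V_code = 0.8965231 − (0.8958203125) = +0.703 mV.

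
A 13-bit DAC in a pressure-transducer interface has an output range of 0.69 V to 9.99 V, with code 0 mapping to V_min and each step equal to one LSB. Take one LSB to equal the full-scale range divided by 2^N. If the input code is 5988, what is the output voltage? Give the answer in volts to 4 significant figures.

7.488 V

Span: 9.99 V − (0.69 V) = 9.3 V. LSB = 9.3 V / 2^13.
V_out = V_min + code × LSB = 0.69 V + 5988 × 9.3 V / 8192
      = 0.69 + 6.79790 = 7.48790 V.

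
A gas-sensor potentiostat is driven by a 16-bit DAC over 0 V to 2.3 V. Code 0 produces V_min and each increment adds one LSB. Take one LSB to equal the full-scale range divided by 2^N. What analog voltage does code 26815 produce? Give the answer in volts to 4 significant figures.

0.9411 V

Span = 2.3 V. LSB = 2.3 V / 2^16.
V_out = 0 + 26815 × (2.3/65536) V
      = 0 V + 0.941078 V = 0.941078 V.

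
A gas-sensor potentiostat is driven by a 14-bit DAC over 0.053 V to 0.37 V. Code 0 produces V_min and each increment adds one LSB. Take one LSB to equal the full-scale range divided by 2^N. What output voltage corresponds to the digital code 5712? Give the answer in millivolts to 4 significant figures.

163.5 mV

Full-scale range = 0.37 V − (0.053 V) = 0.317 V. LSB = 0.317 V / 2^14.
Output = V_min + (5712/16384) × range = 0.053 + 0.348633 × 0.317 V
      = 0.053 V + 0.110517 V = 0.163517 V.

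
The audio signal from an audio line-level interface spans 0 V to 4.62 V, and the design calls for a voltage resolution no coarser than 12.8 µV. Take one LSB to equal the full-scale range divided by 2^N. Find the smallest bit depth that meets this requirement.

19 bits

V_FS = 4.62 V.
4.62 V / 12.8 µV = 360900. Since 2^18 = 262144 and 2^19 = 524288, N = 19.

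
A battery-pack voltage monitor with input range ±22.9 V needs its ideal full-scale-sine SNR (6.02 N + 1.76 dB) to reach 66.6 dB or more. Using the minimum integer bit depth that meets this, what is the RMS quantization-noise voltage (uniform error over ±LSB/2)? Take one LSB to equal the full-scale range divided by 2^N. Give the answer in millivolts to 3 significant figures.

Full-scale range = 22.9 V − (-22.9 V) = 45.8 V.
Solving 6.02 N ≥ 66.6 − 1.76: N ≥ 10.771. Round up → N = 11.
One LSB is 45.8 V / 2048 = 22.363 mV.
RMS noise = LSB/√12 = 6.46 mV.

6.46 mV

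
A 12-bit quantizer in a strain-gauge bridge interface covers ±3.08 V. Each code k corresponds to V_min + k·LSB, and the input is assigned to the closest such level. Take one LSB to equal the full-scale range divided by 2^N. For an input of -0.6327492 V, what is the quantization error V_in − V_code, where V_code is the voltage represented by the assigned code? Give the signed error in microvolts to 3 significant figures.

Full-scale range = 3.08 V − (-3.08 V) = 6.16 V. LSB = 6.16 V / 2^12 ≈ 1.504 mV.
(-0.6327492 − (-3.08)) / LSB = 2.4472508 × 4096/6.16 = 1627.2629. Nearest integer: k = 1627.
Reconstructed level: -3.08 + 1627 × 6.16/4096 V = -0.6331445313 V.
Error = V_in − V_code = -0.6327492 − (-0.6331445313) = +395 µV.

+395 µV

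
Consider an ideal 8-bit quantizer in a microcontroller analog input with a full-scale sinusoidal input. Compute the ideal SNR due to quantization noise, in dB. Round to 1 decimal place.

49.9 dB

For an ideal N-bit converter with full-scale sine input, SNR = 6.02 N + 1.76 dB. SNR = 6.02 × 8 + 1.76 = 48.16 + 1.76 = 49.92 dB.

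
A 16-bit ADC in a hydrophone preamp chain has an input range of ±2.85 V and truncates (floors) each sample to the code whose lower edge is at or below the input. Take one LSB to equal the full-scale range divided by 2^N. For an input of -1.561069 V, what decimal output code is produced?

The full-scale span is 2.85 − (-2.85) = 5.7 V. LSB = 5.7 V / 2^16 ≈ 86.98 µV.
V_in − V_min = -1.561069 − (-2.85) = 1.288931 V.
Divide by LSB: 1.288931 × 65536/5.7 = 14819.5407.
Truncating gives code 14819.

14819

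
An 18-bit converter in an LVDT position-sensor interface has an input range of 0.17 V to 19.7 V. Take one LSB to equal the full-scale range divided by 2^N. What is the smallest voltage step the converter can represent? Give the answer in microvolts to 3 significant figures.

74.5 µV

The full-scale span is 19.7 − (0.17) = 19.53 V.
There are 2^18 = 262144 steps.
LSB = 19.53 V ÷ 2^18 = 19.53/262144 V = 74.5 µV.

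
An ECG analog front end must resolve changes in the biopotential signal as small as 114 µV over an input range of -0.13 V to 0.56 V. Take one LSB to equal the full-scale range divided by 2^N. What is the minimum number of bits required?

13 bits

Span: 0.56 V − (-0.13 V) = 0.69 V.
0.69 V / 114 µV = 6053. Since 2^12 = 4096 and 2^13 = 8192, N = 13.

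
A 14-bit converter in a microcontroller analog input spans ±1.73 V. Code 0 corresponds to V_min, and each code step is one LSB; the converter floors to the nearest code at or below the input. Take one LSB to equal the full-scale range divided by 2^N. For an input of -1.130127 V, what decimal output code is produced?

2840

Range = 1.73 − (-1.73) = 3.46 V. LSB = 3.46 V / 2^14 ≈ 211.2 µV.
(V_in − V_min) × 2^14/range = (-1.130127 − (-1.73)) × 16384/3.46 = 2840.555.
Floor → code = 2840.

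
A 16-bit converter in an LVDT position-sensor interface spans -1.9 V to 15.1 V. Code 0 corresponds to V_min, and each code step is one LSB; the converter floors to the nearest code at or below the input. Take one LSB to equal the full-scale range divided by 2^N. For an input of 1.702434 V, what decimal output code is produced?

13887

Span: 15.1 V − (-1.9 V) = 17 V. LSB = 17 V / 2^16 ≈ 259.4 µV.
code = ⌊(V_in − V_min)/LSB⌋ = ⌊(V_in − V_min) × 2^16 / range⌋
     = ⌊(1.702434 − (-1.9)) × 65536 / 17⌋ = ⌊3.602434 × 65536/17⌋
     = ⌊13887.595⌋ = 13887.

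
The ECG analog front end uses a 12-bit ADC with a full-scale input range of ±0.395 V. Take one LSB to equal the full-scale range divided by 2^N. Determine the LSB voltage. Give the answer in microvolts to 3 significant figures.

193 µV

Span: 0.395 V − (-0.395 V) = 0.79 V.
There are 2^12 = 4096 steps.
Step size = 0.79/4096 V = 193 µV.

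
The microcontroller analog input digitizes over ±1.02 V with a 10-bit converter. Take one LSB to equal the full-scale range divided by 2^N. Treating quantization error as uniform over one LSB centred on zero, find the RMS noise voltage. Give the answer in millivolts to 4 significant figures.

Span: 1.02 V − (-1.02 V) = 2.04 V.
Step size = 2.04/1024 V = 1.99219 mV.
RMS of a uniform error over width LSB is LSB/√12 = 0.5751 mV.

0.5751 mV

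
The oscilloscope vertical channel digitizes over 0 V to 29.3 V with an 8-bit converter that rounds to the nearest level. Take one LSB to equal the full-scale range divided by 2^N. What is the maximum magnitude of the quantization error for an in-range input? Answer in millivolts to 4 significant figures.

Span = 29.3 V.
Step size = 29.3/256 V = 114.453 mV.
|e|_max = LSB/2 = 57.23 mV.

57.23 mV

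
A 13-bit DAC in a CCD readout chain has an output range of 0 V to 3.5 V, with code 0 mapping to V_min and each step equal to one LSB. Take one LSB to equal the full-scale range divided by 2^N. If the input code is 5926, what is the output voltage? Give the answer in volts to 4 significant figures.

Span = 3.5 V. LSB = 3.5 V / 2^13.
V_out = 0 + 5926 × (3.5/8192) V
      = 0 + 2.53186 = 2.53186 V.

2.532 V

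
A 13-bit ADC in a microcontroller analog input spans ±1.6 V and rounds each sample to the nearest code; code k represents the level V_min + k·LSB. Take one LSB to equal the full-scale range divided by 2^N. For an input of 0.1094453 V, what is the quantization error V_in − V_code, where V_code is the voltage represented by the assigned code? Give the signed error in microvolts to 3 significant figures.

+70.3 µV

Span: 1.6 V − (-1.6 V) = 3.2 V. LSB = 3.2 V / 2^13 ≈ 390.6 µV.
(0.1094453 − (-1.6)) / LSB = 1.7094453 × 8192/3.2 = 4376.1800. Nearest integer: k = 4376.
V_code = -1.6 + (4376/8192) × 3.2 = 0.1093750000 V.
Error = V_in − V_code = 0.1094453 − (0.1093750000) = +70.3 µV.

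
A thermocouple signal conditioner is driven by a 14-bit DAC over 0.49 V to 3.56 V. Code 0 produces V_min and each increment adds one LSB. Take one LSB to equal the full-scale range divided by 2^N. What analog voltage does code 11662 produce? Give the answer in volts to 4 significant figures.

Full-scale range = 3.56 V − (0.49 V) = 3.07 V. LSB = 3.07 V / 2^14.
V_out = 0.49 + 11662 × (3.07/16384) V
      = 0.49 V + 2.18520 V = 2.67520 V.

2.675 V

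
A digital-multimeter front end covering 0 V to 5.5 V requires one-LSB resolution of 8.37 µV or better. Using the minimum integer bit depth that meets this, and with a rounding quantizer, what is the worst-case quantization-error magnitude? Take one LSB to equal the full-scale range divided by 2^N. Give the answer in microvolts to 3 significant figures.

2.62 µV

Full-scale range = 5.5 V.
Need 2^N ≥ 5.5 V / 8.37 µV = 657100 → N_min = 20.
LSB = 5.5 V / 2^20 = 5.2452 µV.
Max error for round-to-nearest is LSB/2 = 2.62 µV.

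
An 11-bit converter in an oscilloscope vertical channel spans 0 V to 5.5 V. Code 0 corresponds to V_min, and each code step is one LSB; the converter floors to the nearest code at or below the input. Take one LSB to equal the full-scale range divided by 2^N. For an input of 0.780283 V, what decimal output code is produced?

290

V_FS = 5.5 V. LSB = 5.5 V / 2^11 ≈ 2.686 mV.
(V_in − V_min) × 2^11/range = (0.780283 − (0)) × 2048/5.5 = 290.549.
Floor → code = 290.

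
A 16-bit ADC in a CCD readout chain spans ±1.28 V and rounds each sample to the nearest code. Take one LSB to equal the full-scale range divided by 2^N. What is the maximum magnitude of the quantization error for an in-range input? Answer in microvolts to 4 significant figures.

19.53 µV

Range = 1.28 − (-1.28) = 2.56 V.
One LSB is 2.56 V / 65536 = 39.0625 µV.
|e|_max = LSB/2 = 19.53 µV.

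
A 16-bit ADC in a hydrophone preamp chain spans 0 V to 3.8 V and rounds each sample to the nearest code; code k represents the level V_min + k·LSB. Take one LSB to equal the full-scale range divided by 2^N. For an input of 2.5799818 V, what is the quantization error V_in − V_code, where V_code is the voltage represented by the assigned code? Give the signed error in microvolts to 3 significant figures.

V_FS = 3.8 V. LSB = 3.8 V / 2^16 ≈ 57.98 µV.
(2.5799818 − (0)) / LSB = 2.5799818 × 65536/3.8 = 44495.1809. Nearest integer: k = 44495.
V_code = 0 + (44495/65536) × 3.8 = 2.5799713135 V.
Error = V_in − V_code = 2.5799818 − (2.5799713135) = +10.5 µV.

+10.5 µV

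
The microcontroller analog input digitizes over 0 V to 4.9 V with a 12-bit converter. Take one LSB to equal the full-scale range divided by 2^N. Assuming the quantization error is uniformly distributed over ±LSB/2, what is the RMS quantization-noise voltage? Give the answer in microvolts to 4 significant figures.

Full-scale range = 4.9 V.
One LSB is 4.9 V / 4096 = 1.19629 mV.
V_rms = LSB/√12 = 1.19629 mV / √12 = 345.3 µV.

345.3 µV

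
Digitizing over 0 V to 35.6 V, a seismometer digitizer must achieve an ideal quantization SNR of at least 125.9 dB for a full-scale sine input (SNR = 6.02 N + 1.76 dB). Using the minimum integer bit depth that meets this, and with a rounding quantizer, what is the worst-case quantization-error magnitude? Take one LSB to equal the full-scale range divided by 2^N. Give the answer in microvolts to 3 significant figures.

8.49 µV

Span = 35.6 V.
N ≥ (125.9 − 1.76)/6.02 = 20.621 → N_min = 21.
One LSB is 35.6 V / 2097152 = 16.975 µV.
Half an LSB is 8.49 µV.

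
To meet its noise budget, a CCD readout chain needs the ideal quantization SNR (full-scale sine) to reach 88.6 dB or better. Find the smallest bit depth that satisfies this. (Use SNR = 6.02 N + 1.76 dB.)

6.02 N + 1.76 ≥ 88.6 gives N ≥ 14.425, so the minimum integer is 15.

15 bits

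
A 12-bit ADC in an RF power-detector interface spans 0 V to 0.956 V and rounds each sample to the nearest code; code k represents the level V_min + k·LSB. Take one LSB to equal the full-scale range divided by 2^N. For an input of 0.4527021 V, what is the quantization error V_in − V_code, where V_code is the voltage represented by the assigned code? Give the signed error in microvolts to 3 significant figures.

−90.9 µV

V_FS = 0.956 V. LSB = 0.956 V / 2^12 ≈ 233.4 µV.
(V_in − V_min)/LSB = (0.4527021 − (0)) × 4096/0.956 = 1939.6107 → nearest code k = 1940.
Reconstructed level: 0 + 1940 × 0.956/4096 V = 0.4527929688 V.
Error = V_in − V_code = 0.4527021 − (0.4527929688) = −90.9 µV.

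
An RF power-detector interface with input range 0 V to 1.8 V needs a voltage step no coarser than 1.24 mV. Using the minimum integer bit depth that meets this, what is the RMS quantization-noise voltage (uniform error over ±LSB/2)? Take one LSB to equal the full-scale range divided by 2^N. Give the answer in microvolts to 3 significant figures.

Full-scale range = 1.8 V.
1.8 V / 1.24 mV = 1452. Since 2^10 = 1024 and 2^11 = 2048, N = 11.
One LSB is 1.8 V / 2048 = 0.87891 mV.
RMS noise = LSB/√12 = 254 µV.

254 µV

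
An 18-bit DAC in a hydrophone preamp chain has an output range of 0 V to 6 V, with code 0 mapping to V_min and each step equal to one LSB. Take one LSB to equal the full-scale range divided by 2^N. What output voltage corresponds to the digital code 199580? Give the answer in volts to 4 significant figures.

4.568 V

V_FS = 6 V. LSB = 6 V / 2^18.
Output = V_min + (199580/262144) × range = 0 + 0.761337 × 6 V
      = 0 + 4.56802 = 4.56802 V.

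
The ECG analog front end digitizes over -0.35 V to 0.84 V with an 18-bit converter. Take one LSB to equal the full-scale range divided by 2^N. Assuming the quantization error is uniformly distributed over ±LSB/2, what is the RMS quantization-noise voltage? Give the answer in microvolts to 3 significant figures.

Full-scale range = 0.84 V − (-0.35 V) = 1.19 V.
Step size = 1.19/262144 V = 4.5395 µV.
σ_q = LSB/√12 = 4.5395 µV/3.4641 = 1.31 µV.

1.31 µV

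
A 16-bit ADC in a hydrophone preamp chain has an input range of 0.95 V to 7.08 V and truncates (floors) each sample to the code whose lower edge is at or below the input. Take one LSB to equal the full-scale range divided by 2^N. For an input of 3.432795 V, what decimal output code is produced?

The full-scale span is 7.08 − (0.95) = 6.13 V. LSB = 6.13 V / 2^16 ≈ 93.54 µV.
V_in − V_min = 3.432795 − (0.95) = 2.482795 V.
Divide by LSB: 2.482795 × 65536/6.13 = 26543.6302.
Truncating gives code 26543.

26543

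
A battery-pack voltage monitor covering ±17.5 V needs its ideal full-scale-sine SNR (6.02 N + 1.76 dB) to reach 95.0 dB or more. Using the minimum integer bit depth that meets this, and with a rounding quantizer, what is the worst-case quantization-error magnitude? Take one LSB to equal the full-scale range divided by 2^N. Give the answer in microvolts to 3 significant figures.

267 µV

The full-scale span is 17.5 − (-17.5) = 35 V.
N ≥ (95.0 − 1.76)/6.02 = 15.488 → N_min = 16.
Step size = 35/65536 V = 0.53406 mV.
Half an LSB is 267 µV.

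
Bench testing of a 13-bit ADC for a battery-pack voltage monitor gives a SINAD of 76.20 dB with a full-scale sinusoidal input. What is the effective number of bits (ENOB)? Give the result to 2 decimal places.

12.37 bits

ENOB = (76.20 − 1.76)/6.02 = 12.3654 bits.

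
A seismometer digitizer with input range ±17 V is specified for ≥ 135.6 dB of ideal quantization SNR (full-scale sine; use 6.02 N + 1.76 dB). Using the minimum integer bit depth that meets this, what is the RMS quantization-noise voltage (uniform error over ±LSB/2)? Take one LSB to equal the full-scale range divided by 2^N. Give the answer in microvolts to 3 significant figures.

Span: 17 V − (-17 V) = 34 V.
Required N = ⌈(135.6 − 1.76)/6.02⌉ = ⌈22.233⌉ = 23.
Step size = 34/8388608 V = 4.0531 µV.
RMS noise = LSB/√12 = 1.17 µV.

1.17 µV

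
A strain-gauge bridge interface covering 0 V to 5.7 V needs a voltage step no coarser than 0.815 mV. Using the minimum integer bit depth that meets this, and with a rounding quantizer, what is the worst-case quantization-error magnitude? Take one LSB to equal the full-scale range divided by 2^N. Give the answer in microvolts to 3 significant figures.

Full-scale range = 5.7 V.
Levels needed ≥ 5.7/0.815 mV = 6994. 2^13 = 8192 suffices, so N_min = 13.
LSB = 5.7 V / 2^13 = 0.69580 mV.
Max error for round-to-nearest is LSB/2 = 348 µV.

348 µV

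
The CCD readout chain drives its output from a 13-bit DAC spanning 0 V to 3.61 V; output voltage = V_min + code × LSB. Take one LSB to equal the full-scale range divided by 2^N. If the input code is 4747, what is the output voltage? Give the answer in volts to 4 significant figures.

Span = 3.61 V. LSB = 3.61 V / 2^13.
V_out = 0 + 4747 × (3.61/8192) V
      = 0 + 2.09188 = 2.09188 V.

2.092 V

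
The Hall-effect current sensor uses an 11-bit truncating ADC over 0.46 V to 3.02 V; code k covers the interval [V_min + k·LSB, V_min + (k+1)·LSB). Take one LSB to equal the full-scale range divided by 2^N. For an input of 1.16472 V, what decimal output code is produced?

Full-scale range = 3.02 V − (0.46 V) = 2.56 V. LSB = 2.56 V / 2^11 ≈ 1.250 mV.
(V_in − V_min) × 2^11/range = (1.16472 − (0.46)) × 2048/2.56 = 563.776.
Floor → code = 563.

563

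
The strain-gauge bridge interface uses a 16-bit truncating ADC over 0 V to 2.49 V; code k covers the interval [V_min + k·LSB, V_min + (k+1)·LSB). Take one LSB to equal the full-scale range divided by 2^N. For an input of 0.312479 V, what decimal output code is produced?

Full-scale range = 2.49 V. LSB = 2.49 V / 2^16 ≈ 37.99 µV.
(V_in − V_min) × 2^16/range = (0.312479 − (0)) × 65536/2.49 = 8224.347.
Floor → code = 8224.

8224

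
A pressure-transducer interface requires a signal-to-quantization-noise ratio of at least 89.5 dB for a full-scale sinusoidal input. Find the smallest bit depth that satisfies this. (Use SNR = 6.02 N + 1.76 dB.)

Solving 6.02 N ≥ 89.5 − 1.76: N ≥ 14.575. Round up → N = 15.

15 bits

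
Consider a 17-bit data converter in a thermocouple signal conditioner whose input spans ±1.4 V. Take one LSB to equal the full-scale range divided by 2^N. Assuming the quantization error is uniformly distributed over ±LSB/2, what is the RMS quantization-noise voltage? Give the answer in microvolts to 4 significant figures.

Span: 1.4 V − (-1.4 V) = 2.8 V.
One LSB is 2.8 V / 131072 = 21.3623 µV.
For a uniform distribution on [−LSB/2, +LSB/2], V_rms = LSB/√12 = 21.3623 µV/3.4641 = 6.167 µV.

6.167 µV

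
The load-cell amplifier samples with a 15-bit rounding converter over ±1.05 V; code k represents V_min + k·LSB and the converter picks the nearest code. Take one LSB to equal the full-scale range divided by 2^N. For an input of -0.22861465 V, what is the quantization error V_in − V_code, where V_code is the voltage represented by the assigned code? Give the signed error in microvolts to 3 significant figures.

−16.6 µV

The full-scale span is 1.05 − (-1.05) = 2.1 V. LSB = 2.1 V / 2^15 ≈ 64.09 µV.
Position in LSBs: (-0.22861465 − (-1.05)) × 32768/2.1 = 12816.7405; rounding gives k = 12817.
V_code = -1.05 + (12817/32768) × 2.1 = -0.22859802246 V.
e = -0.22861465 − (-0.22859802246) = −16.6 µV.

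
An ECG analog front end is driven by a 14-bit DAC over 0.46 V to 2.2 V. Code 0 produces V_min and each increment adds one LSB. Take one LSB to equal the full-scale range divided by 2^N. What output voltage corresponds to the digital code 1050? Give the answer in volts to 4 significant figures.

0.5715 V

Span: 2.2 V − (0.46 V) = 1.74 V. LSB = 1.74 V / 2^14.
V_out = 0.46 + 1050 × (1.74/16384) V
      = 0.46 V + 0.111511 V = 0.571511 V.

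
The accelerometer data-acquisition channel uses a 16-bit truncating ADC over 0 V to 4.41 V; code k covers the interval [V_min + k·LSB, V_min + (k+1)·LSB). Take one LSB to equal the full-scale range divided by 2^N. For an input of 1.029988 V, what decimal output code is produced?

15306

Span = 4.41 V. LSB = 4.41 V / 2^16 ≈ 67.29 µV.
V_in − V_min = 1.029988 − (0) = 1.029988 V.
Divide by LSB: 1.029988 × 65536/4.41 = 15306.4158.
Truncating gives code 15306.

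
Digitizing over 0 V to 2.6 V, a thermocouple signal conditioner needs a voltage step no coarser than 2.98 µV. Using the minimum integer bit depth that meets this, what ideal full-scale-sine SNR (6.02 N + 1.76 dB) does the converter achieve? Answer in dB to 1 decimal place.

Full-scale range = 2.6 V.
2.6 V / 2.98 µV = 872500. Since 2^19 = 524288 and 2^20 = 1048576, N = 20.
Ideal SNR at N = 20: 6.02·20 + 1.76 = 122.2 dB.

122.2 dB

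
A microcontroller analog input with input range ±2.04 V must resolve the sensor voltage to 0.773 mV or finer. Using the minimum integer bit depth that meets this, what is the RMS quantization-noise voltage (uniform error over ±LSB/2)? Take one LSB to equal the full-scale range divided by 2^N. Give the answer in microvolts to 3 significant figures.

The full-scale span is 2.04 − (-2.04) = 4.08 V.
Required number of levels: 4.08/0.773 mV = 5278.1; smallest N with 2^N ≥ that is 13.
One LSB is 4.08 V / 8192 = 498.05 µV.
V_rms = LSB/√12 = 144 µV.

144 µV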